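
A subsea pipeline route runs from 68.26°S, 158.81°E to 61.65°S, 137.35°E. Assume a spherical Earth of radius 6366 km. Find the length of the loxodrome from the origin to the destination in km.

1244 km

Δψ = ln[tan(π/4+φ₂/2)/tan(π/4+φ₁/2)] = +0.2741;  Δφ = +0.1154 rad,  Δλ = -0.3745 rad
q = Δφ/Δψ = 0.4209
d = R·√(Δφ² + q²Δλ²) = 6366·0.19536 = 1244 km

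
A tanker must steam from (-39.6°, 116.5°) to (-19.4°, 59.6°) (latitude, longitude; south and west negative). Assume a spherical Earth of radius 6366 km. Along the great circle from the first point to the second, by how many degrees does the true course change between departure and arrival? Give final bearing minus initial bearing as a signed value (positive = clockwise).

At departure: θ₁ = atan2(sin Δλ cos φ₂, cos φ₁ sin φ₂ − sin φ₁ cos φ₂ cos Δλ) = 275.24°
At arrival: θ₂ = atan2(sin Δλ cos φ₁, −cos φ₂ sin φ₁ + sin φ₂ cos φ₁ cos Δλ) = 305.56°
Δθ = θ₂ − θ₁ = +30.3°

+30.3°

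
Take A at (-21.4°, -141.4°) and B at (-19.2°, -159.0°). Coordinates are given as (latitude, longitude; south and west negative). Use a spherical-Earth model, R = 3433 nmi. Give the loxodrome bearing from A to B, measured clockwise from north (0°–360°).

Meridional parts: M(φ₁)=-0.3825, M(φ₂)=-0.3416 → ΔM = +0.0409;  Δλ = -0.3072 rad
tan C = Δλ / ΔM = -7.5025 → C = 277.59°

277.6°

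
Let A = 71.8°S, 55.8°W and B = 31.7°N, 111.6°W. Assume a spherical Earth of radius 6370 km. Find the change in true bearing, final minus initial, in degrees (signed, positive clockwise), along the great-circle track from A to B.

+32.7°

At departure: θ₁ = atan2(sin Δλ cos φ₂, cos φ₁ sin φ₂ − sin φ₁ cos φ₂ cos Δλ) = 311.31°
At arrival: θ₂ = atan2(sin Δλ cos φ₁, −cos φ₂ sin φ₁ + sin φ₂ cos φ₁ cos Δλ) = 343.99°
Δθ = θ₂ − θ₁ = +32.7°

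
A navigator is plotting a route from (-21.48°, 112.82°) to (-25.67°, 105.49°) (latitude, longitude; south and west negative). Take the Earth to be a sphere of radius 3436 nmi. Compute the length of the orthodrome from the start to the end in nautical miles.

475 nmi

Haversine: a = sin²(Δφ/2)+cos φ₁ cos φ₂ sin²(Δλ/2) = 0.00476;  σ = 2·atan2(√a,√(1−a))
σ = 7.915° → d = Rσ = 3436·0.13814 = 475 nmi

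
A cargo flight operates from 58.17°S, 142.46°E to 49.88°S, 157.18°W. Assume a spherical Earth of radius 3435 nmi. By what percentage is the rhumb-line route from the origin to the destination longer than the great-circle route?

Great circle: σ = 0.6133 rad → d_gc = Rσ = 2106.6 nmi
Rhumb: Δφ = +0.1447, Δλ = +1.0535, Δψ = +0.2473, q = Δφ/Δψ = 0.5850 → d_rh = R√(Δφ²+q²Δλ²) = 2174.4 nmi
Excess = (2174.4 − 2106.6) / 2106.6 = 67.8 / 2106.6 = 3.22% ≈ 3.2%

3.2%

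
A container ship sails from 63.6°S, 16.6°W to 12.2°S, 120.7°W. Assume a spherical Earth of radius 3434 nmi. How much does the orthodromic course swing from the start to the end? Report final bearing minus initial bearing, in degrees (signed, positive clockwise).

At departure: θ₁ = atan2(sin Δλ cos φ₂, cos φ₁ sin φ₂ − sin φ₁ cos φ₂ cos Δλ) = 252.04°
At arrival: θ₂ = atan2(sin Δλ cos φ₁, −cos φ₂ sin φ₁ + sin φ₂ cos φ₁ cos Δλ) = 334.36°
Δθ = θ₂ − θ₁ = +82.3°

+82.3°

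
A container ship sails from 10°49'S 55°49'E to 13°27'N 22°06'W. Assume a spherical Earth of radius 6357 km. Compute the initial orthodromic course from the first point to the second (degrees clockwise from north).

θ = atan2( sin Δλ·cos φ₂ ,  cos φ₁ sin φ₂ − sin φ₁ cos φ₂ cos Δλ )
  = atan2(-0.9510, +0.2667) = 285.66°

285.7°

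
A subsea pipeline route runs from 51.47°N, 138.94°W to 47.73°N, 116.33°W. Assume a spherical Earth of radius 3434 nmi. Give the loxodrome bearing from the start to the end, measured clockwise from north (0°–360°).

104.3°

Δψ = ln[tan(π/4+φ₂/2)/tan(π/4+φ₁/2)] = -0.1008
Δλ = +0.3946 rad (taken the short way round)
course = atan2(Δλ, Δψ) = 104.33°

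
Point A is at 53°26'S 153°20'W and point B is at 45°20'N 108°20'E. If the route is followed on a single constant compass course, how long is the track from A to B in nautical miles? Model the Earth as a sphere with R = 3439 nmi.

Δψ = ln[tan(π/4+φ₂/2)/tan(π/4+φ₁/2)] = +1.9971;  Δφ = +1.7238 rad,  Δλ = -1.7162 rad
q = Δφ/Δψ = 0.8632
d = R·√(Δφ² + q²Δλ²) = 3439·2.27288 = 7816 nmi

7816 nmi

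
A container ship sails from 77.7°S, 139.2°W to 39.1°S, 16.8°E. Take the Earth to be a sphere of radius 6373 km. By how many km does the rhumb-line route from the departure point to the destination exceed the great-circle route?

Great circle: cos σ = sin φ₁ sin φ₂ + cos φ₁ cos φ₂ cos Δλ,  σ = 1.0870 rad → d_gc = 6927.3 km
Rhumb line: Δψ = +1.4854, q = Δφ/Δψ = 0.4536, d_rh = R√(Δφ²+q²Δλ²) = 8964.9 km
Excess = 8964.9 − 6927.3 = 2037.6 ≈ 2038 km

2038 km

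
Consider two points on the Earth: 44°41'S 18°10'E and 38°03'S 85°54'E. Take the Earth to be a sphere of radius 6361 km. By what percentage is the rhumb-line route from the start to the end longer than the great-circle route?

Great circle: σ = 0.8690 rad → d_gc = Rσ = 5527.9 km
Rhumb: Δφ = +0.1158, Δλ = +1.1822, Δψ = +0.1545, q = Δφ/Δψ = 0.7494 → d_rh = R√(Δφ²+q²Δλ²) = 5683.4 km
Excess = (5683.4 − 5527.9) / 5527.9 = 155.5 / 5527.9 = 2.81% ≈ 2.8%

2.8%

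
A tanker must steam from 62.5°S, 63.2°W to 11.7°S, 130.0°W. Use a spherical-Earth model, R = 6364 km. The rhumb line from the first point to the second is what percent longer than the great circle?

Great circle: σ = 1.2047 rad → d_gc = Rσ = 7666.5 km
Rhumb: Δφ = +0.8866, Δλ = -1.1659, Δψ = +1.2021, q = Δφ/Δψ = 0.7376 → d_rh = R√(Δφ²+q²Δλ²) = 7860.4 km
Excess = (7860.4 − 7666.5) / 7666.5 = 193.9 / 7666.5 = 2.53% ≈ 2.5%

2.5%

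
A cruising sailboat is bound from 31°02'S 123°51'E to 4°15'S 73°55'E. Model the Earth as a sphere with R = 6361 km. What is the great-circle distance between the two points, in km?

5992 km

cos σ = sin φ₁ sin φ₂ + cos φ₁ cos φ₂ cos Δλ
      = sin(-31.03°)sin(-4.25°) + cos(-31.03°)cos(-4.25°)cos(-49.93°) = 0.5882
σ = 53.968° → d = Rσ = 6361·0.94192 = 5992 km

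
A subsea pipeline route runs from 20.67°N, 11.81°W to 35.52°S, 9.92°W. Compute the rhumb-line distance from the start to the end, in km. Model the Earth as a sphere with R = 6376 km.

Rhumb course C = atan2(Δλ, Δψ) with Δψ = ln[tan(π/4+φ₂/2)/tan(π/4+φ₁/2)] = -1.0328, Δλ = +0.0330 → C = 178.17°
d = R·|Δφ| / |cos C| = 6376·0.98070 / 0.99949 = 6256 km

6256 km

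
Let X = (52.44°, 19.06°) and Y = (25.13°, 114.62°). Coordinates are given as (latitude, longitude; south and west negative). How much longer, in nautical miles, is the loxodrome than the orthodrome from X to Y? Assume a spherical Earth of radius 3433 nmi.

254 nmi

Great circle: cos σ = sin φ₁ sin φ₂ + cos φ₁ cos φ₂ cos Δλ,  σ = 1.2837 rad → d_gc = 4406.9 nmi
Rhumb line: Δψ = -0.6253, q = Δφ/Δψ = 0.7623, d_rh = R√(Δφ²+q²Δλ²) = 4661.1 nmi
Excess = 4661.1 − 4406.9 = 254.2 ≈ 254 nmi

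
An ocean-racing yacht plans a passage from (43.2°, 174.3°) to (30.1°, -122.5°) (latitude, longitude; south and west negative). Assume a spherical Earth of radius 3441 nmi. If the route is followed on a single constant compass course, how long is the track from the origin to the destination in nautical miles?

Rhumb course C = atan2(Δλ, Δψ) with Δψ = ln[tan(π/4+φ₂/2)/tan(π/4+φ₁/2)] = -0.2863, Δλ = +1.1030 → C = 104.55°
d = R·|Δφ| / |cos C| = 3441·0.22864 / 0.25123 = 3132 nmi

3132 nmi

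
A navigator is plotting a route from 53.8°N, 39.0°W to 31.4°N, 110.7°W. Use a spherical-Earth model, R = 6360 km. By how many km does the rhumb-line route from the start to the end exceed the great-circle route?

Great circle: cos σ = sin φ₁ sin φ₂ + cos φ₁ cos φ₂ cos Δλ,  σ = 0.9536 rad → d_gc = 6065.13 km
Rhumb line: Δψ = -0.5405, q = Δφ/Δψ = 0.7233, d_rh = R√(Δφ²+q²Δλ²) = 6270.58 km
Excess = 6270.58 − 6065.13 = 205.45 ≈ 205 km

205 km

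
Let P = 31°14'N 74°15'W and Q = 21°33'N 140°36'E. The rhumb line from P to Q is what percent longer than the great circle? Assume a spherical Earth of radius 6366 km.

10.7%

Great circle: σ = 2.0513 rad → d_gc = Rσ = 13058.4 km
Rhumb: Δφ = -0.1690, Δλ = -2.5333, Δψ = -0.1890, q = Δφ/Δψ = 0.8942 → d_rh = R√(Δφ²+q²Δλ²) = 14460.8 km
Excess = (14460.8 − 13058.4) / 13058.4 = 1402.4 / 13058.4 = 10.74% ≈ 10.7%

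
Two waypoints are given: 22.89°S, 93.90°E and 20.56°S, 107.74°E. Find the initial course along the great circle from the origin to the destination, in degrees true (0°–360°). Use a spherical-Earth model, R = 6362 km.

82.4°

θ = atan2( sin Δλ·cos φ₂ ,  cos φ₁ sin φ₂ − sin φ₁ cos φ₂ cos Δλ )
  = atan2(+0.2240, +0.0301) = 82.35°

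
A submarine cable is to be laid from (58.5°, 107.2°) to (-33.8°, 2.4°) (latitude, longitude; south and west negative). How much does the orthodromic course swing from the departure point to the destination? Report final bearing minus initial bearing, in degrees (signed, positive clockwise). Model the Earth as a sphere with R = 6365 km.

At departure: θ₁ = atan2(sin Δλ cos φ₂, cos φ₁ sin φ₂ − sin φ₁ cos φ₂ cos Δλ) = 262.23°
At arrival: θ₂ = atan2(sin Δλ cos φ₁, −cos φ₂ sin φ₁ + sin φ₂ cos φ₁ cos Δλ) = 218.54°
Δθ = θ₂ − θ₁ = -43.7°

-43.7°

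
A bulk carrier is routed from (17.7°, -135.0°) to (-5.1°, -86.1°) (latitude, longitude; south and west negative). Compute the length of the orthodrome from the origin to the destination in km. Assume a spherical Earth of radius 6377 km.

cos σ = sin φ₁ sin φ₂ + cos φ₁ cos φ₂ cos Δλ
      = sin(17.70°)sin(-5.10°) + cos(17.70°)cos(-5.10°)cos(48.90°) = 0.5967
σ = 53.363° → d = Rσ = 6377·0.93135 = 5939 km

5939 km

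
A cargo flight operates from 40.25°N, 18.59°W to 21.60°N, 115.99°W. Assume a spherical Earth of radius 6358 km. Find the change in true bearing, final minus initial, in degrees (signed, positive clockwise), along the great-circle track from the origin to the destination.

-61.3°

At departure: θ₁ = atan2(sin Δλ cos φ₂, cos φ₁ sin φ₂ − sin φ₁ cos φ₂ cos Δλ) = 291.24°
At arrival: θ₂ = atan2(sin Δλ cos φ₁, −cos φ₂ sin φ₁ + sin φ₂ cos φ₁ cos Δλ) = 229.92°
Δθ = θ₂ − θ₁ = -61.3°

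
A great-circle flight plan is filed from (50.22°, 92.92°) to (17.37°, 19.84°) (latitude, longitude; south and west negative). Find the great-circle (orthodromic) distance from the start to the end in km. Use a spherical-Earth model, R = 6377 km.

7343 km

Haversine: a = sin²(Δφ/2)+cos φ₁ cos φ₂ sin²(Δλ/2) = 0.29642;  σ = 2·atan2(√a,√(1−a))
σ = 65.974° → d = Rσ = 6377·1.15146 = 7343 km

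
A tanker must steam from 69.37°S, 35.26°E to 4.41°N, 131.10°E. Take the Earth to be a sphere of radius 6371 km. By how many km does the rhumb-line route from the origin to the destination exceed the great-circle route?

561 km

Great circle: cos σ = sin φ₁ sin φ₂ + cos φ₁ cos φ₂ cos Δλ,  σ = 1.6787 rad → d_gc = 10695.07 km
Rhumb line: Δψ = +1.7808, q = Δφ/Δψ = 0.7231, d_rh = R√(Δφ²+q²Δλ²) = 11255.63 km
Excess = 11255.63 − 10695.07 = 560.56 ≈ 561 km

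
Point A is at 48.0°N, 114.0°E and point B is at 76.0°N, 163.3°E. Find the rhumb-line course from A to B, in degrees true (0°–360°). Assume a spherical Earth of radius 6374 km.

Δψ = ln[tan(π/4+φ₂/2)/tan(π/4+φ₁/2)] = +1.1399
Δλ = +0.8604 rad (taken the short way round)
course = atan2(Δλ, Δψ) = 37.05°

37.0°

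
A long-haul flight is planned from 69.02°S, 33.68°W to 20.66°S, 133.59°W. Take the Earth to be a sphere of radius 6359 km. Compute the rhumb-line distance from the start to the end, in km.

8902 km

Rhumb course C = atan2(Δλ, Δψ) with Δψ = ln[tan(π/4+φ₂/2)/tan(π/4+φ₁/2)] = +1.3179, Δλ = -1.7438 → C = 307.08°
d = R·|Δφ| / |cos C| = 6359·0.84404 / 0.60294 = 8902 km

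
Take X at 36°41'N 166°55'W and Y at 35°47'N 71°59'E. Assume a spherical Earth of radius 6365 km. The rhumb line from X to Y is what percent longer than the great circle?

9.5%

Great circle: σ = 1.5575 rad → d_gc = Rσ = 9913.7 km
Rhumb: Δφ = -0.0157, Δλ = -2.1136, Δψ = -0.0195, q = Δφ/Δψ = 0.8066 → d_rh = R√(Δφ²+q²Δλ²) = 10851.7 km
Excess = (10851.7 − 9913.7) / 9913.7 = 938.0 / 9913.7 = 9.46% ≈ 9.5%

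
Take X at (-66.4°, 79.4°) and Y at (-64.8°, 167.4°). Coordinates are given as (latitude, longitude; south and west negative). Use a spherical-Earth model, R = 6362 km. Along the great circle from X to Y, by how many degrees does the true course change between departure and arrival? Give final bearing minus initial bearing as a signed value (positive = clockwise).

-82.7°

At departure: θ₁ = atan2(sin Δλ cos φ₂, cos φ₁ sin φ₂ − sin φ₁ cos φ₂ cos Δλ) = 129.33°
At arrival: θ₂ = atan2(sin Δλ cos φ₁, −cos φ₂ sin φ₁ + sin φ₂ cos φ₁ cos Δλ) = 46.66°
Δθ = θ₂ − θ₁ = -82.7°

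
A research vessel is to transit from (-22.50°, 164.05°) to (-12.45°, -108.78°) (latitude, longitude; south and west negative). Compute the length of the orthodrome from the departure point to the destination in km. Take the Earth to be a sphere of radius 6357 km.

9176 km

cos σ = sin φ₁ sin φ₂ + cos φ₁ cos φ₂ cos Δλ
      = sin(-22.50°)sin(-12.45°) + cos(-22.50°)cos(-12.45°)cos(87.17°) = 0.1270
σ = 82.701° → d = Rσ = 6357·1.44341 = 9176 km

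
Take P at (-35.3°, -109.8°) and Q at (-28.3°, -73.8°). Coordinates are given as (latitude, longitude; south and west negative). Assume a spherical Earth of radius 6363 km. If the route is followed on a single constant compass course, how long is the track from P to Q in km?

3482 km

Rhumb course C = atan2(Δλ, Δψ) with Δψ = ln[tan(π/4+φ₂/2)/tan(π/4+φ₁/2)] = +0.1439, Δλ = +0.6283 → C = 77.10°
d = R·|Δφ| / |cos C| = 6363·0.12217 / 0.22326 = 3482 km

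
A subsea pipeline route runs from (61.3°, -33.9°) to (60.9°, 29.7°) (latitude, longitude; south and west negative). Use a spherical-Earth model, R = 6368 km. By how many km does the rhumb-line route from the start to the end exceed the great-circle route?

Great circle: cos σ = sin φ₁ sin φ₂ + cos φ₁ cos φ₂ cos Δλ,  σ = 0.5150 rad → d_gc = 3279.8 km
Rhumb line: Δψ = -0.0144, q = Δφ/Δψ = 0.4833, d_rh = R√(Δφ²+q²Δλ²) = 3416.4 km
Excess = 3416.4 − 3279.8 = 136.6 ≈ 137 km

137 km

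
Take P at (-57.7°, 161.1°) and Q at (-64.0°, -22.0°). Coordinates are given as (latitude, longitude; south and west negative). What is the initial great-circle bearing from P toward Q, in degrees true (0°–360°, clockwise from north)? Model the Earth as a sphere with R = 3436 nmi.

N = sin Δλ·cos φ₂ = +0.0237;  D = cos φ₁ sin φ₂ − sin φ₁ cos φ₂ cos Δλ = -0.8503
initial course = atan2(N, D) = 178.40°

178.4°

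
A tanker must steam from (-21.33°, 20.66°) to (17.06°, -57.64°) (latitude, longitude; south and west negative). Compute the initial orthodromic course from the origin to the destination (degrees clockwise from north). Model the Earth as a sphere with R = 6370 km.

θ = atan2( sin Δλ·cos φ₂ ,  cos φ₁ sin φ₂ − sin φ₁ cos φ₂ cos Δλ )
  = atan2(-0.9361, +0.3438) = 290.17°

290.2°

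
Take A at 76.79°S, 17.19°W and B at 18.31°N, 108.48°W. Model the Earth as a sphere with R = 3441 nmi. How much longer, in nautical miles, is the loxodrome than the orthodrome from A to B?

Great circle: cos σ = sin φ₁ sin φ₂ + cos φ₁ cos φ₂ cos Δλ,  σ = 1.8868 rad → d_gc = 6492.3 nmi
Rhumb line: Δψ = +2.4811, q = Δφ/Δψ = 0.6690, d_rh = R√(Δφ²+q²Δλ²) = 6787.7 nmi
Excess = 6787.7 − 6492.3 = 295.4 ≈ 295 nmi

295 nmi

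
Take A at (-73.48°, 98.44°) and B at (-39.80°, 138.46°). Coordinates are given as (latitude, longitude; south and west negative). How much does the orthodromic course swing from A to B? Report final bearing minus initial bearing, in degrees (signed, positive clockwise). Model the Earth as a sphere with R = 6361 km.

Initial bearing θ₁ = atan2(sin Δλ cos φ₂, cos φ₁ sin φ₂ − sin φ₁ cos φ₂ cos Δλ) = 52.28°
Final bearing θ₂ = (initial bearing from the destination back to the start) + 180° = 17.02°
Δθ = θ₂ − θ₁ = -35.3°

-35.3°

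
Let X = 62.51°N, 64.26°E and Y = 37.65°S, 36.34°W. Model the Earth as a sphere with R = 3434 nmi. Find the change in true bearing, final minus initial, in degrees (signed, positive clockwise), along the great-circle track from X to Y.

-44.0°

Initial bearing θ₁ = atan2(sin Δλ cos φ₂, cos φ₁ sin φ₂ − sin φ₁ cos φ₂ cos Δλ) = 258.89°
Final bearing θ₂ = (initial bearing from the destination back to the start) + 180° = 214.90°
Δθ = θ₂ − θ₁ = -44.0°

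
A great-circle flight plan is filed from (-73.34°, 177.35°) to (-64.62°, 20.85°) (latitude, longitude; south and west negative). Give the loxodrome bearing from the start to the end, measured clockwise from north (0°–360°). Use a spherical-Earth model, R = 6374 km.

279.0°

Δψ = ln[tan(π/4+φ₂/2)/tan(π/4+φ₁/2)] = +0.4304
Δλ = -2.7314 rad (taken the short way round)
course = atan2(Δλ, Δψ) = 278.95°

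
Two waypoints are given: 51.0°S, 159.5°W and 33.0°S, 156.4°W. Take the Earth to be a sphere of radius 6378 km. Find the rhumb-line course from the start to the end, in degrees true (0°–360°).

Δψ = ln[tan(π/4+φ₂/2)/tan(π/4+φ₁/2)] = +0.4274
Δλ = +0.0541 rad (taken the short way round)
course = atan2(Δλ, Δψ) = 7.21°

7.2°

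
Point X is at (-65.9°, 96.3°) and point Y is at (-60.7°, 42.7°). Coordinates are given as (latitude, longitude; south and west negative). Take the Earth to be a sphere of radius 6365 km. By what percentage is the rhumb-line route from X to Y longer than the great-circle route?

Great circle: σ = 0.4162 rad → d_gc = Rσ = 2649.0 km
Rhumb: Δφ = +0.0908, Δλ = -0.9355, Δψ = +0.2026, q = Δφ/Δψ = 0.4479 → d_rh = R√(Δφ²+q²Δλ²) = 2729.1 km
Excess = (2729.1 − 2649.0) / 2649.0 = 80.1 / 2649.0 = 3.02% ≈ 3.0%

3.0%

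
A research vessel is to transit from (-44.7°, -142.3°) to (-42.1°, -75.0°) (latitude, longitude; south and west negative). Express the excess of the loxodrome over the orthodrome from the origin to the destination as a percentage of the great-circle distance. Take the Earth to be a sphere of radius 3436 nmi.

3.0%

Great circle: σ = 0.8297 rad → d_gc = Rσ = 2850.8 nmi
Rhumb: Δφ = +0.0454, Δλ = +1.1746, Δψ = +0.0625, q = Δφ/Δψ = 0.7264 → d_rh = R√(Δφ²+q²Δλ²) = 2935.9 nmi
Excess = (2935.9 − 2850.8) / 2850.8 = 85.1 / 2850.8 = 2.99% ≈ 3.0%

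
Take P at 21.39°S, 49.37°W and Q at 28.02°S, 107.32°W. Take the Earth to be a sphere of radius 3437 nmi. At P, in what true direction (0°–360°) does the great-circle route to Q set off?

250.4°

θ = atan2( sin Δλ·cos φ₂ ,  cos φ₁ sin φ₂ − sin φ₁ cos φ₂ cos Δλ )
  = atan2(-0.7482, -0.2666) = 250.39°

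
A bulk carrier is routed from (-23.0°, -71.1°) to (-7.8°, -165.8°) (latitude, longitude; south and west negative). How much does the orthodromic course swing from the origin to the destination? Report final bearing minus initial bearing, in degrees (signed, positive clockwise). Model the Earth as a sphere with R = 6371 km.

Initial bearing θ₁ = atan2(sin Δλ cos φ₂, cos φ₁ sin φ₂ − sin φ₁ cos φ₂ cos Δλ) = 260.99°
Final bearing θ₂ = (initial bearing from the destination back to the start) + 180° = 293.42°
Δθ = θ₂ − θ₁ = +32.4°

+32.4°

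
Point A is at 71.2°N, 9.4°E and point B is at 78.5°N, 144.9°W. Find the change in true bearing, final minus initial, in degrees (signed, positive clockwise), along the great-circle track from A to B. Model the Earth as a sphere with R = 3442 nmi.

-153.5°

Initial bearing θ₁ = atan2(sin Δλ cos φ₂, cos φ₁ sin φ₂ − sin φ₁ cos φ₂ cos Δλ) = 349.91°
Final bearing θ₂ = (initial bearing from the destination back to the start) + 180° = 196.45°
Δθ = θ₂ − θ₁ = -153.5°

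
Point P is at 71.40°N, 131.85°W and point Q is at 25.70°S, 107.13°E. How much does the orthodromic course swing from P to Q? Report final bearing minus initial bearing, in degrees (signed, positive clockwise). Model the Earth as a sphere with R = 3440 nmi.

Initial bearing θ₁ = atan2(sin Δλ cos φ₂, cos φ₁ sin φ₂ − sin φ₁ cos φ₂ cos Δλ) = 291.35°
Final bearing θ₂ = (initial bearing from the destination back to the start) + 180° = 199.25°
Δθ = θ₂ − θ₁ = -92.1°

-92.1°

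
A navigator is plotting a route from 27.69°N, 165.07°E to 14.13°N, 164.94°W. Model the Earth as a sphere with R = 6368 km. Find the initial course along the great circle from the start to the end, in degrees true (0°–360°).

N = sin Δλ·cos φ₂ = +0.4847;  D = cos φ₁ sin φ₂ − sin φ₁ cos φ₂ cos Δλ = -0.1741
initial course = atan2(N, D) = 109.76°

109.8°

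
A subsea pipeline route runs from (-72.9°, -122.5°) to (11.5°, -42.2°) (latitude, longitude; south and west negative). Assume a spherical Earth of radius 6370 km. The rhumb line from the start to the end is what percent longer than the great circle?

Great circle: σ = 1.7133 rad → d_gc = Rσ = 10913.6 km
Rhumb: Δφ = +1.4731, Δλ = +1.4015, Δψ = +2.0969, q = Δφ/Δψ = 0.7025 → d_rh = R√(Δφ²+q²Δλ²) = 11286.3 km
Excess = (11286.3 − 10913.6) / 10913.6 = 372.7 / 10913.6 = 3.42% ≈ 3.4%

3.4%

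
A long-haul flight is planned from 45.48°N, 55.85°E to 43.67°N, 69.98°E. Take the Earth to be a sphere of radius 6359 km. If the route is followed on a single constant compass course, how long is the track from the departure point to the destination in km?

1135 km

Rhumb course C = atan2(Δλ, Δψ) with Δψ = ln[tan(π/4+φ₂/2)/tan(π/4+φ₁/2)] = -0.0444, Δλ = +0.2466 → C = 100.20°
d = R·|Δφ| / |cos C| = 6359·0.03159 / 0.17701 = 1135 km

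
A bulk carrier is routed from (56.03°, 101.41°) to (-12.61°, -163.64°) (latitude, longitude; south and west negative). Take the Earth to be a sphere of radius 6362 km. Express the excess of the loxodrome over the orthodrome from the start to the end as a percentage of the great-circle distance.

Great circle: σ = 1.8009 rad → d_gc = Rσ = 11457.5 km
Rhumb: Δφ = -1.1980, Δλ = +1.6572, Δψ = -1.4079, q = Δφ/Δψ = 0.8509 → d_rh = R√(Δφ²+q²Δλ²) = 11771.8 km
Excess = (11771.8 − 11457.5) / 11457.5 = 314.3 / 11457.5 = 2.74% ≈ 2.7%

2.7%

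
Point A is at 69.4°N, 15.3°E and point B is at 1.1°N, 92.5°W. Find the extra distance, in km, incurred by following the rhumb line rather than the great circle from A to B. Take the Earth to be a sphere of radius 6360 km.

Great circle: cos σ = sin φ₁ sin φ₂ + cos φ₁ cos φ₂ cos Δλ,  σ = 1.6605 rad → d_gc = 10560.7 km
Rhumb line: Δψ = -1.6860, q = Δφ/Δψ = 0.7070, d_rh = R√(Δφ²+q²Δλ²) = 11360.3 km
Excess = 11360.3 − 10560.7 = 799.6 ≈ 800 km

800 km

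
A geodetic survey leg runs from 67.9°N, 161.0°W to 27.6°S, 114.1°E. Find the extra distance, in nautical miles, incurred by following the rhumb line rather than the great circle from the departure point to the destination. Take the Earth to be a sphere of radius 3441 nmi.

162 nmi

Great circle: cos σ = sin φ₁ sin φ₂ + cos φ₁ cos φ₂ cos Δλ,  σ = 1.9819 rad → d_gc = 6819.7 nmi
Rhumb line: Δψ = -2.1348, q = Δφ/Δψ = 0.7808, d_rh = R√(Δφ²+q²Δλ²) = 6981.7 nmi
Excess = 6981.7 − 6819.7 = 162.0 ≈ 162 nmi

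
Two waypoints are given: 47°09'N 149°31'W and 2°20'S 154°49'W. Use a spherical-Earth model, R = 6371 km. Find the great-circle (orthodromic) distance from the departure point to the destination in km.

5527 km

cos σ = sin φ₁ sin φ₂ + cos φ₁ cos φ₂ cos Δλ
      = sin(47.15°)sin(-2.33°) + cos(47.15°)cos(-2.33°)cos(-5.30°) = 0.6468
σ = 49.702° → d = Rσ = 6371·0.86746 = 5527 km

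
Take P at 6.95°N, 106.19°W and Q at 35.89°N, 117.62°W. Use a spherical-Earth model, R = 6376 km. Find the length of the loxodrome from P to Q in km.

3426 km

Rhumb course C = atan2(Δλ, Δψ) with Δψ = ln[tan(π/4+φ₂/2)/tan(π/4+φ₁/2)] = +0.5503, Δλ = -0.1995 → C = 340.07°
d = R·|Δφ| / |cos C| = 6376·0.50510 / 0.94013 = 3426 km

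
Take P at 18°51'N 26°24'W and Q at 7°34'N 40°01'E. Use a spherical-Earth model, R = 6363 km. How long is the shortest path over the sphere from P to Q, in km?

Haversine: a = sin²(Δφ/2)+cos φ₁ cos φ₂ sin²(Δλ/2) = 0.29106;  σ = 2·atan2(√a,√(1−a))
σ = 65.300° → d = Rσ = 6363·1.13969 = 7252 km

7252 km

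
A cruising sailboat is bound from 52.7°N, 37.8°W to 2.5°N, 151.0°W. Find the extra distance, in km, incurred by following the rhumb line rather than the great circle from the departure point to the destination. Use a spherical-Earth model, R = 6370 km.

Great circle: cos σ = sin φ₁ sin φ₂ + cos φ₁ cos φ₂ cos Δλ,  σ = 1.7760 rad → d_gc = 11313.3 km
Rhumb line: Δψ = -1.0425, q = Δφ/Δψ = 0.8404, d_rh = R√(Δφ²+q²Δλ²) = 11959.1 km
Excess = 11959.1 − 11313.3 = 645.8 ≈ 646 km

646 km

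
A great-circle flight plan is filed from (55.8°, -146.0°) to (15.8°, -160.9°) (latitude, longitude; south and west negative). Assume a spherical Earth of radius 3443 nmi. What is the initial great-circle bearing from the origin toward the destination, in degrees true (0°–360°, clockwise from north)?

201.9°

θ = atan2( sin Δλ·cos φ₂ ,  cos φ₁ sin φ₂ − sin φ₁ cos φ₂ cos Δλ )
  = atan2(-0.2474, -0.6160) = 201.88°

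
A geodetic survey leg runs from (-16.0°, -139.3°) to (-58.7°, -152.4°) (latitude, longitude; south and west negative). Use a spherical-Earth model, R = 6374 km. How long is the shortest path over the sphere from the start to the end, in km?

Haversine: a = sin²(Δφ/2)+cos φ₁ cos φ₂ sin²(Δλ/2) = 0.13904;  σ = 2·atan2(√a,√(1−a))
σ = 43.787° → d = Rσ = 6374·0.76423 = 4871 km

4871 km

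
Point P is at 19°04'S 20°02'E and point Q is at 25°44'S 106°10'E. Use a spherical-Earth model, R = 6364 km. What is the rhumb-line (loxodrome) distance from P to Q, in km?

Rhumb course C = atan2(Δλ, Δψ) with Δψ = ln[tan(π/4+φ₂/2)/tan(π/4+φ₁/2)] = -0.1259, Δλ = +1.5033 → C = 94.79°
d = R·|Δφ| / |cos C| = 6364·0.11636 / 0.08349 = 8869 km

8869 km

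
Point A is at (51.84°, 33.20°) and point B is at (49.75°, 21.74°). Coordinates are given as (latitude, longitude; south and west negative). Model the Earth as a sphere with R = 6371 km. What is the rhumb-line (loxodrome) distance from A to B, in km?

Δψ = ln[tan(π/4+φ₂/2)/tan(π/4+φ₁/2)] = -0.0577;  Δφ = -0.0365 rad,  Δλ = -0.2000 rad
q = Δφ/Δψ = 0.6320
d = R·√(Δφ² + q²Δλ²) = 6371·0.13156 = 838 km

838 km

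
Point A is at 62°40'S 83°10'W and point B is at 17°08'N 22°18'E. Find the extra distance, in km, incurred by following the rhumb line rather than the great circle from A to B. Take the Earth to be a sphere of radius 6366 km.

Great circle: cos σ = sin φ₁ sin φ₂ + cos φ₁ cos φ₂ cos Δλ,  σ = 1.9592 rad → d_gc = 12472.3 km
Rhumb line: Δψ = +1.7176, q = Δφ/Δψ = 0.8109, d_rh = R√(Δφ²+q²Δλ²) = 12996.1 km
Excess = 12996.1 − 12472.3 = 523.8 ≈ 524 km

524 km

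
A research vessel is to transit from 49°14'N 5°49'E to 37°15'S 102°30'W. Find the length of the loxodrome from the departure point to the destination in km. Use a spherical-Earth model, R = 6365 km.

14408 km

Rhumb course C = atan2(Δλ, Δψ) with Δψ = ln[tan(π/4+φ₂/2)/tan(π/4+φ₁/2)] = -1.6915, Δλ = -1.8905 → C = 228.18°
d = R·|Δφ| / |cos C| = 6365·1.50942 / 0.66680 = 14408 km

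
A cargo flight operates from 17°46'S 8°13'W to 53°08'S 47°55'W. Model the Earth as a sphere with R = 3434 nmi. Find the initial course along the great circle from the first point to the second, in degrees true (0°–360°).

211.7°

N = sin Δλ·cos φ₂ = -0.3832;  D = cos φ₁ sin φ₂ − sin φ₁ cos φ₂ cos Δλ = -0.6210
initial course = atan2(N, D) = 211.68°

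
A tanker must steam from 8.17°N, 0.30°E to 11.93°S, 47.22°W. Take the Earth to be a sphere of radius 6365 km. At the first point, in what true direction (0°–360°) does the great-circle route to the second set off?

247.5°

N = sin Δλ·cos φ₂ = -0.7216;  D = cos φ₁ sin φ₂ − sin φ₁ cos φ₂ cos Δλ = -0.2985
initial course = atan2(N, D) = 247.53°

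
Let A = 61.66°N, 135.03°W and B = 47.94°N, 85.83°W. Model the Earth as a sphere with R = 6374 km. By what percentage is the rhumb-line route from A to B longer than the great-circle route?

Great circle: σ = 0.5331 rad → d_gc = Rσ = 3397.8 km
Rhumb: Δφ = -0.2395, Δλ = +0.8587, Δψ = -0.4205, q = Δφ/Δψ = 0.5694 → d_rh = R√(Δφ²+q²Δλ²) = 3470.4 km
Excess = (3470.4 − 3397.8) / 3397.8 = 72.6 / 3397.8 = 2.14% ≈ 2.1%

2.1%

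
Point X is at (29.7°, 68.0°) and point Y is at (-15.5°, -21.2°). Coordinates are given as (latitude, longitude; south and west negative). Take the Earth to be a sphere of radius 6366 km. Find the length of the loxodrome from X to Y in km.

Δψ = ln[tan(π/4+φ₂/2)/tan(π/4+φ₁/2)] = -0.8172;  Δφ = -0.7889 rad,  Δλ = -1.5568 rad
q = Δφ/Δψ = 0.9654
d = R·√(Δφ² + q²Δλ²) = 6366·1.69744 = 10806 km

10806 km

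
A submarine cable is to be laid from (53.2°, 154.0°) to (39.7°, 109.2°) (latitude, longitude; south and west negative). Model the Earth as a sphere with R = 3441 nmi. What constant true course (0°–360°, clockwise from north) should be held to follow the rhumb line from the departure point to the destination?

246.2°

Δψ = ln[tan(π/4+φ₂/2)/tan(π/4+φ₁/2)] = -0.3446
Δλ = -0.7819 rad (taken the short way round)
course = atan2(Δλ, Δψ) = 246.22°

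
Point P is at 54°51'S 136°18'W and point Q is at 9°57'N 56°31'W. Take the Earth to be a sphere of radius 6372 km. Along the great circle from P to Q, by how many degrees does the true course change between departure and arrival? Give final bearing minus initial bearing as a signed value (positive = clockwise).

-41.4°

At departure: θ₁ = atan2(sin Δλ cos φ₂, cos φ₁ sin φ₂ − sin φ₁ cos φ₂ cos Δλ) = 75.96°
At arrival: θ₂ = atan2(sin Δλ cos φ₁, −cos φ₂ sin φ₁ + sin φ₂ cos φ₁ cos Δλ) = 34.55°
Δθ = θ₂ − θ₁ = -41.4°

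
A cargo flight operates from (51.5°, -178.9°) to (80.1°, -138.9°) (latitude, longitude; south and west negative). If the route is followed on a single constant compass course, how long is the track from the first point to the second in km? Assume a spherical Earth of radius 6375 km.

Rhumb course C = atan2(Δλ, Δψ) with Δψ = ln[tan(π/4+φ₂/2)/tan(π/4+φ₁/2)] = +1.3943, Δλ = +0.6981 → C = 26.60°
d = R·|Δφ| / |cos C| = 6375·0.49916 / 0.89417 = 3559 km

3559 km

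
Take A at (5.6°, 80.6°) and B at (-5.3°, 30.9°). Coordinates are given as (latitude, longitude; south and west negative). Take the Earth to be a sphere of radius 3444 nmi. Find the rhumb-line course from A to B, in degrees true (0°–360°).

257.6°

Δψ = ln[tan(π/4+φ₂/2)/tan(π/4+φ₁/2)] = -0.1905
Δλ = -0.8674 rad (taken the short way round)
course = atan2(Δλ, Δψ) = 257.61°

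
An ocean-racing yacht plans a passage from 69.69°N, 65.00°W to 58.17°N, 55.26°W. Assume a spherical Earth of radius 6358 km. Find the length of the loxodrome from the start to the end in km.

1361 km

Δψ = ln[tan(π/4+φ₂/2)/tan(π/4+φ₁/2)] = -0.4649;  Δφ = -0.2011 rad,  Δλ = +0.1700 rad
q = Δφ/Δψ = 0.4324
d = R·√(Δφ² + q²Δλ²) = 6358·0.21408 = 1361 km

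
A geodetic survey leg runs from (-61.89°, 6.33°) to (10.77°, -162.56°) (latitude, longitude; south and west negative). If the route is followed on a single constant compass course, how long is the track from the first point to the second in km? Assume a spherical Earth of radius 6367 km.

Rhumb course C = atan2(Δλ, Δψ) with Δψ = ln[tan(π/4+φ₂/2)/tan(π/4+φ₁/2)] = +1.5740, Δλ = -2.9477 → C = 298.10°
d = R·|Δφ| / |cos C| = 6367·1.26816 / 0.47103 = 17142 km

17142 km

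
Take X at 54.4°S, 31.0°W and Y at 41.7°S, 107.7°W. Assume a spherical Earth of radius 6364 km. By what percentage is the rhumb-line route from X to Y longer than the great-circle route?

Great circle: σ = 0.8751 rad → d_gc = Rσ = 5569.4 km
Rhumb: Δφ = +0.2217, Δλ = -1.3387, Δψ = +0.3340, q = Δφ/Δψ = 0.6637 → d_rh = R√(Δφ²+q²Δλ²) = 5827.5 km
Excess = (5827.5 − 5569.4) / 5569.4 = 258.1 / 5569.4 = 4.63% ≈ 4.6%

4.6%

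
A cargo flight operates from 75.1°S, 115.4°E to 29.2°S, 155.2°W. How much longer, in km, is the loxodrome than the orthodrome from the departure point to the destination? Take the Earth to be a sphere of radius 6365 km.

Great circle: cos σ = sin φ₁ sin φ₂ + cos φ₁ cos φ₂ cos Δλ,  σ = 1.0772 rad → d_gc = 6856.3 km
Rhumb line: Δψ = +1.5011, q = Δφ/Δψ = 0.5337, d_rh = R√(Δφ²+q²Δλ²) = 7354.7 km
Excess = 7354.7 − 6856.3 = 498.4 ≈ 498 km

498 km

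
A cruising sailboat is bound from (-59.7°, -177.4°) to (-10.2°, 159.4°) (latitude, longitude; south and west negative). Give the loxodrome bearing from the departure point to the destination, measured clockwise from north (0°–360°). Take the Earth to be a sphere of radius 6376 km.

Δψ = ln[tan(π/4+φ₂/2)/tan(π/4+φ₁/2)] = +1.1276
Δλ = -0.4049 rad (taken the short way round)
course = atan2(Δλ, Δψ) = 340.25°

340.2°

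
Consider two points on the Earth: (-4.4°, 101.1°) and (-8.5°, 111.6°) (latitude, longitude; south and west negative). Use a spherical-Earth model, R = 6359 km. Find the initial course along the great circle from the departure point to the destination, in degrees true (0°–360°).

112.0°

θ = atan2( sin Δλ·cos φ₂ ,  cos φ₁ sin φ₂ − sin φ₁ cos φ₂ cos Δλ )
  = atan2(+0.1802, -0.0728) = 111.99°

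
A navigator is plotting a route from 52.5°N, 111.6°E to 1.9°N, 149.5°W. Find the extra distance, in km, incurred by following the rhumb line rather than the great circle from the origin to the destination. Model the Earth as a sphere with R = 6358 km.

Great circle: cos σ = sin φ₁ sin φ₂ + cos φ₁ cos φ₂ cos Δλ,  σ = 1.6387 rad → d_gc = 10418.7 km
Rhumb line: Δψ = -1.0472, q = Δφ/Δψ = 0.8433, d_rh = R√(Δφ²+q²Δλ²) = 10825.0 km
Excess = 10825.0 − 10418.7 = 406.3 ≈ 406 km

406 km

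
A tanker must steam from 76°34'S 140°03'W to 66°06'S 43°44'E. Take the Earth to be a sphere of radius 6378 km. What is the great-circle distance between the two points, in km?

4154 km

Haversine: a = sin²(Δφ/2)+cos φ₁ cos φ₂ sin²(Δλ/2) = 0.10234;  σ = 2·atan2(√a,√(1−a))
σ = 37.314° → d = Rσ = 6378·0.65125 = 4154 km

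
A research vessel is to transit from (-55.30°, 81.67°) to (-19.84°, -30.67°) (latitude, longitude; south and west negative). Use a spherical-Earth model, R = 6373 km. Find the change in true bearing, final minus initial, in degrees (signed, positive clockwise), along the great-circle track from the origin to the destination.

At departure: θ₁ = atan2(sin Δλ cos φ₂, cos φ₁ sin φ₂ − sin φ₁ cos φ₂ cos Δλ) = 240.75°
At arrival: θ₂ = atan2(sin Δλ cos φ₁, −cos φ₂ sin φ₁ + sin φ₂ cos φ₁ cos Δλ) = 328.13°
Δθ = θ₂ − θ₁ = +87.4°

+87.4°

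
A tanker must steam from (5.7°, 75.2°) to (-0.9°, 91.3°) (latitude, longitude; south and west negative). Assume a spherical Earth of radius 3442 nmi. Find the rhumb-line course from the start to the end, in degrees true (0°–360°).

Δψ = ln[tan(π/4+φ₂/2)/tan(π/4+φ₁/2)] = -0.1154
Δλ = +0.2810 rad (taken the short way round)
course = atan2(Δλ, Δψ) = 112.32°

112.3°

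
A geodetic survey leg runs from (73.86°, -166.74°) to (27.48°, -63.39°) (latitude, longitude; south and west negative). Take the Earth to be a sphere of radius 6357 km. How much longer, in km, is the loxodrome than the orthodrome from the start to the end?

Great circle: cos σ = sin φ₁ sin φ₂ + cos φ₁ cos φ₂ cos Δλ,  σ = 1.1742 rad → d_gc = 7464.2 km
Rhumb line: Δψ = -1.4543, q = Δφ/Δψ = 0.5566, d_rh = R√(Δφ²+q²Δλ²) = 8198.6 km
Excess = 8198.6 − 7464.2 = 734.4 ≈ 734 km

734 km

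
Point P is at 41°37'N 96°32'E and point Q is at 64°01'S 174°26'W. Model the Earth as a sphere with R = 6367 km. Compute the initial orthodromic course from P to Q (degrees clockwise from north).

θ = atan2( sin Δλ·cos φ₂ ,  cos φ₁ sin φ₂ − sin φ₁ cos φ₂ cos Δλ )
  = atan2(+0.4380, -0.6769) = 147.09°

147.1°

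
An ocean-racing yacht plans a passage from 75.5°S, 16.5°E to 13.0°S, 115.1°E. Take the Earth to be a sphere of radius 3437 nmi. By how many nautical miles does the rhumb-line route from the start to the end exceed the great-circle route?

370 nmi

Great circle: cos σ = sin φ₁ sin φ₂ + cos φ₁ cos φ₂ cos Δλ,  σ = 1.3885 rad → d_gc = 4772.2 nmi
Rhumb line: Δψ = +1.8330, q = Δφ/Δψ = 0.5951, d_rh = R√(Δφ²+q²Δλ²) = 5142.6 nmi
Excess = 5142.6 − 4772.2 = 370.4 ≈ 370 nmi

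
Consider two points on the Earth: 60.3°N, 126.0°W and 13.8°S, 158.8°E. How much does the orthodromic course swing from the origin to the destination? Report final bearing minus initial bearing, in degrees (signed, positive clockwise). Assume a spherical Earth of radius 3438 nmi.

Initial bearing θ₁ = atan2(sin Δλ cos φ₂, cos φ₁ sin φ₂ − sin φ₁ cos φ₂ cos Δλ) = 250.44°
Final bearing θ₂ = (initial bearing from the destination back to the start) + 180° = 208.73°
Δθ = θ₂ − θ₁ = -41.7°

-41.7°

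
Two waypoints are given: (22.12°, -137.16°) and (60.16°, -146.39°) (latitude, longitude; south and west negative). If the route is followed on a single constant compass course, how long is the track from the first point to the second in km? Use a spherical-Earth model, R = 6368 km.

Δψ = ln[tan(π/4+φ₂/2)/tan(π/4+φ₁/2)] = +0.9265;  Δφ = +0.6639 rad,  Δλ = -0.1611 rad
q = Δφ/Δψ = 0.7166
d = R·√(Δφ² + q²Δλ²) = 6368·0.67388 = 4291 km

4291 km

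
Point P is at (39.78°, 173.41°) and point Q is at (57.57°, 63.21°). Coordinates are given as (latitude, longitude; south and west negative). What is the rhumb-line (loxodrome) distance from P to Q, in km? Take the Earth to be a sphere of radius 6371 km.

8215 km

Rhumb course C = atan2(Δλ, Δψ) with Δψ = ln[tan(π/4+φ₂/2)/tan(π/4+φ₁/2)] = +0.4772, Δλ = -1.9234 → C = 283.93°
d = R·|Δφ| / |cos C| = 6371·0.31049 / 0.24080 = 8215 km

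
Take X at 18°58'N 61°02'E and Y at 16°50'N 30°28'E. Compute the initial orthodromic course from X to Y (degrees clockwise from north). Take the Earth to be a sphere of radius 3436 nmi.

N = sin Δλ·cos φ₂ = -0.4868;  D = cos φ₁ sin φ₂ − sin φ₁ cos φ₂ cos Δλ = +0.0060
initial course = atan2(N, D) = 270.71°

270.7°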